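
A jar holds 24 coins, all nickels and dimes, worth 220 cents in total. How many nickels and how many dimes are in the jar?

Let n = nickels, d = dimes.
  n + d = 24
  5n + 10d = 220
Row-reduce the augmented matrix:
R2 ← R2 − 5·R1.
R2 ← R2 / (5).
R1 ← R1 − 1·R2.
Reading off the reduced rows gives n = 4, d = 20.

nickels: 4, dimes: 20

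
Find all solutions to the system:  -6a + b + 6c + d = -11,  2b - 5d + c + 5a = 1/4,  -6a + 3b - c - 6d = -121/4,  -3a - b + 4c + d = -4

a = 5/2, b = 0, c = 1/4, d = 5/2

Row-reduce the augmented matrix:
R1 ← R1 / (-6).
R2 ← R2 − 5·R1.
R3 ← R3 + 6·R1.
R4 ← R4 + 3·R1.
R2 ← R2 / (17/6).
R1 ← R1 + 1/6·R2.
R3 ← R3 − 2·R2.
R4 ← R4 + 3/2·R2.
R3 ← R3 / (-191/17).
R1 ← R1 + 11/17·R3.
R2 ← R2 − 36/17·R3.
R4 ← R4 − 71/17·R3.
R4 ← R4 / (-614/191).
R1 ← R1 + 34/191·R4.
R2 ← R2 + 427/191·R4.
R3 ← R3 − 69/191·R4.
Reading off the reduced rows gives a = 5/2, b = 0, c = 1/4, d = 5/2.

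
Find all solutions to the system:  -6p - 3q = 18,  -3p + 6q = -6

Row-reduce the augmented matrix:
R1 ← R1 / (-6).
R2 ← R2 + 3·R1.
R2 ← R2 / (15/2).
R1 ← R1 − 1/2·R2.
Reading off the reduced rows gives p = -2, q = -2.

p = -2, q = -2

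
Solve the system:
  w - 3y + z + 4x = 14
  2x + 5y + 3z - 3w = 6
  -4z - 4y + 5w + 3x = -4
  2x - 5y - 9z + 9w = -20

no solution

Row-reduce:
R1 ← R1 / (4).
R2 ← R2 − 2·R1.
R3 ← R3 − 3·R1.
R4 ← R4 − 2·R1.
R2 ← R2 / (13/2).
R1 ← R1 + 3/4·R2.
R3 ← R3 + 7/4·R2.
R4 ← R4 + 7/2·R2.
R3 ← R3 / (-53/13).
R1 ← R1 − 7/13·R3.
R2 ← R2 − 5/13·R3.
R4 ← R4 + 106/13·R3.
Row 4 reduces to 0 = 2, a contradiction. The system is inconsistent.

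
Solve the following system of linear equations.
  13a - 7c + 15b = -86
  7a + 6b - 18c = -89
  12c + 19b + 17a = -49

Row-reduce the augmented matrix:
R1 ← R1 / (13).
R2 ← R2 − 7·R1.
R3 ← R3 − 17·R1.
R2 ← R2 / (-27/13).
R1 ← R1 − 15/13·R2.
R3 ← R3 + 8/13·R2.
R3 ← R3 / (685/27).
R1 ← R1 + 76/9·R3.
R2 ← R2 − 185/27·R3.
Reading off the reduced rows gives a = -5, b = 0, c = 3.

a = -5, b = 0, c = 3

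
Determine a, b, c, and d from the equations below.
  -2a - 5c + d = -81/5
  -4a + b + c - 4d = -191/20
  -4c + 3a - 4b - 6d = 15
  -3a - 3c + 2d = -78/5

a = 14/5, b = -11/4, c = 2, d = -3/5

Row-reduce the augmented matrix:
R1 ← R1 / (-2).
R2 ← R2 + 4·R1.
R3 ← R3 − 3·R1.
R4 ← R4 + 3·R1.
R3 ← R3 + 4·R2.
R3 ← R3 / (65/2).
R1 ← R1 − 5/2·R3.
R2 ← R2 − 11·R3.
R4 ← R4 − 9/2·R3.
R4 ← R4 / (289/65).
R1 ← R1 − 22/13·R4.
R2 ← R2 − 237/65·R4.
R3 ← R3 + 57/65·R4.
Reading off the reduced rows gives a = 14/5, b = -11/4, c = 2, d = -3/5.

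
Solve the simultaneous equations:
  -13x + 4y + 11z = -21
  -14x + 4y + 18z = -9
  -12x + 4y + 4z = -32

Row-reduce:
R1 ← R1 / (-13).
R2 ← R2 + 14·R1.
R3 ← R3 + 12·R1.
R2 ← R2 / (-4/13).
R1 ← R1 + 4/13·R2.
R3 ← R3 − 4/13·R2.
Row 3 reduces to 0 = 1, a contradiction. The system is inconsistent.

no solution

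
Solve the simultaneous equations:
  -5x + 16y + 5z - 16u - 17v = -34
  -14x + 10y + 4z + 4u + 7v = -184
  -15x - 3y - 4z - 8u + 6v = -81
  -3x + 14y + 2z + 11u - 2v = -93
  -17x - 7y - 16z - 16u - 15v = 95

Row-reduce the augmented matrix:
R1 ← R1 / (-5).
R2 ← R2 + 14·R1.
R3 ← R3 + 15·R1.
R4 ← R4 + 3·R1.
R5 ← R5 + 17·R1.
R2 ← R2 / (-174/5).
R1 ← R1 + 16/5·R2.
R3 ← R3 + 51·R2.
R4 ← R4 − 22/5·R2.
R5 ← R5 + 307/5·R2.
R3 ← R3 / (-126/29).
R1 ← R1 + 7/87·R3.
R2 ← R2 − 25/87·R3.
R4 ← R4 + 197/87·R3.
R5 ← R5 + 1336/87·R3.
R4 ← R4 / (8164/189).
R1 ← R1 + 19/27·R4.
R2 ← R2 + 659/189·R4.
R3 ← R3 − 457/63·R4.
R5 ← R5 − 12038/189·R4.
R5 ← R5 / (-15249/1256).
R1 ← R1 + 24589/32656·R5.
R2 ← R2 + 29515/32656·R5.
R3 ← R3 − 24387/32656·R5.
R4 ← R4 − 20487/32656·R5.
Reading off the reduced rows gives x = 5, y = -6, z = -3, u = 0, v = -6.

x = 5, y = -6, z = -3, u = 0, v = -6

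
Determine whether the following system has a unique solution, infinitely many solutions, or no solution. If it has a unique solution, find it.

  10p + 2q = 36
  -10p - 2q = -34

no solution

Row-reduce:
R1 ← R1 / (10).
R2 ← R2 + 10·R1.
Row 2 reduces to 0 = 2, a contradiction. The system is inconsistent.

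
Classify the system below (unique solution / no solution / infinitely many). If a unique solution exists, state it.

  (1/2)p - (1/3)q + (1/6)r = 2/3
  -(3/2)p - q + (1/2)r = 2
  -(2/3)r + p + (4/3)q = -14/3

Row-reduce:
R1 ← R1 / (1/2).
R2 ← R2 + 3/2·R1.
R3 ← R3 − 1·R1.
R2 ← R2 / (-2).
R1 ← R1 + 2/3·R2.
R3 ← R3 − 2·R2.
Row 3 reduces to 0 = -2, a contradiction. The system is inconsistent.

no solution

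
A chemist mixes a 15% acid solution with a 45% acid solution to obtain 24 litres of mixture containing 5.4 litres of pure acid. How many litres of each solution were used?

Let a = litres of solution A, b = litres of solution B.
  a + b = 24
  (3/20)a + (9/20)b = 27/5
From equation 1: a = 24 − b.
Substitute into equation 2 and solve: b = 6.
Then a = 18.

litres of solution A: 18, litres of solution B: 6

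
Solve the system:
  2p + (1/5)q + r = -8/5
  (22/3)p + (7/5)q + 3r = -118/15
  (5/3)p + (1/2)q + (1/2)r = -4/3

Row-reduce:
R1 ← R1 / (2).
R2 ← R2 − 22/3·R1.
R3 ← R3 − 5/3·R1.
R2 ← R2 / (2/3).
R1 ← R1 − 1/10·R2.
R3 ← R3 − 1/3·R2.
Row 3 reduces to 0 = 1, a contradiction. The system is inconsistent.

no solution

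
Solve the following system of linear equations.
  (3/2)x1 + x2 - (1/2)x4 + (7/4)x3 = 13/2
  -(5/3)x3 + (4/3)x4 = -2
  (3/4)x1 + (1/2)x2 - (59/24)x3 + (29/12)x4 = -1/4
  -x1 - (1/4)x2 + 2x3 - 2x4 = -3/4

no solution

Row-reduce:
R1 ← R1 / (3/2).
R3 ← R3 − 3/4·R1.
R4 ← R4 + 1·R1.
Swap R2 and R4.
R2 ← R2 / (5/12).
R1 ← R1 − 2/3·R2.
R3 ← R3 / (-10/3).
R1 ← R1 + 39/10·R3.
R2 ← R2 − 38/5·R3.
R4 ← R4 + 5/3·R3.
Row 4 reduces to 0 = -1/4, a contradiction. The system is inconsistent.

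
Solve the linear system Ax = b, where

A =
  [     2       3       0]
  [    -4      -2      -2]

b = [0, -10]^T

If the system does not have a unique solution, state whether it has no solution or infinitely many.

infinitely many solutions

Row-reduce:
R1 ← R1 / (2).
R2 ← R2 + 4·R1.
R2 ← R2 / (4).
R1 ← R1 − 3/2·R2.
Rank is 2 with 3 unknowns, leaving x_3 free.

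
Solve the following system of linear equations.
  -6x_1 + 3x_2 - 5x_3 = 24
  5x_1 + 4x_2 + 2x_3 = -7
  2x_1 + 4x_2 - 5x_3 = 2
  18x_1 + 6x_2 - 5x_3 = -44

Row-reduce:
R1 ← R1 / (-6).
R2 ← R2 − 5·R1.
R3 ← R3 − 2·R1.
R4 ← R4 − 18·R1.
R2 ← R2 / (13/2).
R1 ← R1 + 1/2·R2.
R3 ← R3 − 5·R2.
R4 ← R4 − 15·R2.
R3 ← R3 / (-5).
R1 ← R1 − 2/3·R3.
R2 ← R2 + 1/3·R3.
R4 ← R4 + 15·R3.
Row 4 reduces to 0 = -2, a contradiction. The system is inconsistent.

no solution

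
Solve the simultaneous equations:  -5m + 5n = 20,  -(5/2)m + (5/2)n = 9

Row-reduce:
R1 ← R1 / (-5).
R2 ← R2 + 5/2·R1.
Row 2 reduces to 0 = -1, a contradiction. The system is inconsistent.

no solution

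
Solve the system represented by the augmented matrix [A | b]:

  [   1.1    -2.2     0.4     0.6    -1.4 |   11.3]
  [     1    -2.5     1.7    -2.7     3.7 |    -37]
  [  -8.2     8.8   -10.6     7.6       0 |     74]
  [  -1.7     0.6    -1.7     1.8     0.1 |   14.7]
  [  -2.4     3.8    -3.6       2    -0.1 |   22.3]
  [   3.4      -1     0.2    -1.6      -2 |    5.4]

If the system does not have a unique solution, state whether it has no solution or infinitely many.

Row-reduce the augmented matrix:
R1 ← R1 / (11/10).
R2 ← R2 − 1·R1.
R3 ← R3 + 41/5·R1.
R4 ← R4 + 17/10·R1.
R5 ← R5 + 12/5·R1.
R6 ← R6 − 17/5·R1.
R2 ← R2 / (-1/2).
R1 ← R1 + 2·R2.
R3 ← R3 + 38/5·R2.
R4 ← R4 + 14/5·R2.
R5 ← R5 + 1·R2.
R6 ← R6 − 29/5·R2.
R3 ← R3 / (-7681/275).
R1 ← R1 + 274/55·R3.
R2 ← R2 + 147/55·R3.
R4 ← R4 + 4711/550·R3.
R5 ← R5 + 27/5·R3.
R6 ← R6 − 3978/275·R3.
R4 ← R4 / (79553/38405).
R1 ← R1 − 19780/7681·R4.
R2 ← R2 − 4725/7681·R4.
R3 ← R3 + 16886/7681·R4.
R5 ← R5 + 79553/38405·R4.
R6 ← R6 + 357197/38405·R4.
Swap R5 and R6.
R5 ← R5 / (-313511/795530).
R1 ← R1 + 113834/79553·R5.
R2 ← R2 + 105865/159106·R5.
R3 ← R3 + 53111/79553·R5.
R4 ← R4 + 271213/159106·R5.
R6 reduces to 0 = 0, so the extra equation is consistent.
Reading off the reduced rows gives x_1 = 1, x_2 = -1, x_3 = -5, x_4 = 5, x_5 = -5.

x_1 = 1, x_2 = -1, x_3 = -5, x_4 = 5, x_5 = -5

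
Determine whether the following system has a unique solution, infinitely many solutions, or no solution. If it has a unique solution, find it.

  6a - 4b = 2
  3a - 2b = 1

Row-reduce:
R1 ← R1 / (6).
R2 ← R2 − 3·R1.
Rank is 1 with 2 unknowns, leaving b free.

infinitely many solutions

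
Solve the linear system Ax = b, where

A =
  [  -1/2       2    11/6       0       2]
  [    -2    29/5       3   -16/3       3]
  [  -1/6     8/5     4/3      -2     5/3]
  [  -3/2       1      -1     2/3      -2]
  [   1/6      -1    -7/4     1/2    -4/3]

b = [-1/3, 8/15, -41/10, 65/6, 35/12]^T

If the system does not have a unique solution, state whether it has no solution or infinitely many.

Row-reduce:
R1 ← R1 / (-1/2).
R2 ← R2 + 2·R1.
R3 ← R3 + 1/6·R1.
R4 ← R4 + 3/2·R1.
R5 ← R5 − 1/6·R1.
R2 ← R2 / (-11/5).
R1 ← R1 + 4·R2.
R3 ← R3 − 14/15·R2.
R4 ← R4 + 5·R2.
R5 ← R5 + 1/3·R2.
R3 ← R3 / (-221/198).
R1 ← R1 − 139/33·R3.
R2 ← R2 − 65/33·R3.
R4 ← R4 − 221/66·R3.
R5 ← R5 + 191/396·R3.
Swap R4 and R5.
R4 ← R4 / (4177/1326).
R1 ← R1 + 1412/221·R4.
R2 ← R2 + 260/51·R4.
R3 ← R3 − 844/221·R4.
Row 5 reduces to 0 = -2, a contradiction. The system is inconsistent.

no solution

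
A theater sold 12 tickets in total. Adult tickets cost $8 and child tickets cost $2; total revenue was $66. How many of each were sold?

Let a = adult tickets, c = child tickets.
  a + c = 12
  8a + 2c = 66
Row-reduce the augmented matrix:
R2 ← R2 − 8·R1.
R2 ← R2 / (-6).
R1 ← R1 − 1·R2.
Reading off the reduced rows gives a = 7, c = 5.

adult tickets: 7, child tickets: 5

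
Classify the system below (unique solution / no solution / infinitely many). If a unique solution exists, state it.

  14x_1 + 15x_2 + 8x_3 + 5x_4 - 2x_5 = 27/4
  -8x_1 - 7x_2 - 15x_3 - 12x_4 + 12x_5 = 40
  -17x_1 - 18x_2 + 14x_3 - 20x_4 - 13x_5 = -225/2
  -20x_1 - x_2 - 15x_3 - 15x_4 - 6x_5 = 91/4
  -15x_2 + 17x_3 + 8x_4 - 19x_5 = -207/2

x_1 = 0, x_2 = 2, x_3 = -3, x_4 = 3/4, x_5 = 3/2

Row-reduce the augmented matrix:
R1 ← R1 / (14).
R2 ← R2 + 8·R1.
R3 ← R3 + 17·R1.
R4 ← R4 + 20·R1.
R2 ← R2 / (11/7).
R1 ← R1 − 15/14·R2.
R3 ← R3 − 3/14·R2.
R4 ← R4 − 143/7·R2.
R5 ← R5 + 15·R2.
R3 ← R3 / (553/22).
R1 ← R1 − 169/22·R3.
R2 ← R2 + 73/11·R3.
R4 ← R4 − 132·R3.
R5 ← R5 + 908/11·R3.
R4 ← R4 / (98211/553).
R1 ← R1 − 5788/553·R4.
R2 ← R2 + 5069/553·R4.
R3 ← R3 + 279/553·R4.
R5 ← R5 + 66868/553·R4.
R5 ← R5 / (-411279/32737).
R1 ← R1 − 40237/32737·R5.
R2 ← R2 + 23378/32737·R5.
R3 ← R3 + 27714/32737·R5.
R4 ← R4 + 11282/32737·R5.
Reading off the reduced rows gives x_1 = 0, x_2 = 2, x_3 = -3, x_4 = 3/4, x_5 = 3/2.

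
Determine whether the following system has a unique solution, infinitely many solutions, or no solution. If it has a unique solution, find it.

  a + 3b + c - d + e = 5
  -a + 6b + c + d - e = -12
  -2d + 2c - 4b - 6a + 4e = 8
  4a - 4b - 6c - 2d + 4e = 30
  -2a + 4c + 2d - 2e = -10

a = 3, b = -1, c = 1, d = 2, e = 6

Row-reduce the augmented matrix:
R2 ← R2 + 1·R1.
R3 ← R3 + 6·R1.
R4 ← R4 − 4·R1.
R5 ← R5 + 2·R1.
R2 ← R2 / (9).
R1 ← R1 − 3·R2.
R3 ← R3 − 14·R2.
R4 ← R4 + 16·R2.
R5 ← R5 − 6·R2.
R3 ← R3 / (44/9).
R1 ← R1 − 1/3·R3.
R2 ← R2 − 2/9·R3.
R4 ← R4 + 58/9·R3.
R5 ← R5 − 14/3·R3.
R4 ← R4 / (-94/11).
R1 ← R1 + 5/11·R4.
R2 ← R2 − 4/11·R4.
R3 ← R3 + 18/11·R4.
R5 ← R5 − 84/11·R4.
R5 ← R5 / (105/47).
R1 ← R1 + 18/47·R5.
R2 ← R2 − 5/47·R5.
R3 ← R3 + 45/94·R5.
R4 ← R4 + 145/94·R5.
Reading off the reduced rows gives a = 3, b = -1, c = 1, d = 2, e = 6.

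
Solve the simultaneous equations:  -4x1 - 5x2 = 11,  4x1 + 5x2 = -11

Row-reduce:
R1 ← R1 / (-4).
R2 ← R2 − 4·R1.
Rank is 1 with 2 unknowns, leaving x2 free.

infinitely many solutions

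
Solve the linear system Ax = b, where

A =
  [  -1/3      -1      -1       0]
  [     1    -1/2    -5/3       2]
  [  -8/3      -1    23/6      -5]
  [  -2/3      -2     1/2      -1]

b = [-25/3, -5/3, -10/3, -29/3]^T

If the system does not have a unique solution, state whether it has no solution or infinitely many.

no solution

Row-reduce:
R1 ← R1 / (-1/3).
R2 ← R2 − 1·R1.
R3 ← R3 + 8/3·R1.
R4 ← R4 + 2/3·R1.
R2 ← R2 / (-7/2).
R1 ← R1 − 3·R2.
R3 ← R3 − 7·R2.
R3 ← R3 / (5/2).
R1 ← R1 + 1·R3.
R2 ← R2 − 4/3·R3.
R4 ← R4 − 5/2·R3.
Row 4 reduces to 0 = -3, a contradiction. The system is inconsistent.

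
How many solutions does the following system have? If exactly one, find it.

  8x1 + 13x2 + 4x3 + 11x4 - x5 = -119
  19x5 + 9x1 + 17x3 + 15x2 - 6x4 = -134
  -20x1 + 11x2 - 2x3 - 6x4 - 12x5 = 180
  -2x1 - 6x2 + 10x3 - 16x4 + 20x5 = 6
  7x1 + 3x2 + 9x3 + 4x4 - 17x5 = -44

x1 = -5, x2 = 0, x3 = -4, x4 = -6, x5 = -3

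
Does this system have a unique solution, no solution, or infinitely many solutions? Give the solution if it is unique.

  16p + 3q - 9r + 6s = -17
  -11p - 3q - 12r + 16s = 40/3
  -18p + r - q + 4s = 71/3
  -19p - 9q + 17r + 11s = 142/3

p = -1, q = 1, r = 4/3, s = 4/3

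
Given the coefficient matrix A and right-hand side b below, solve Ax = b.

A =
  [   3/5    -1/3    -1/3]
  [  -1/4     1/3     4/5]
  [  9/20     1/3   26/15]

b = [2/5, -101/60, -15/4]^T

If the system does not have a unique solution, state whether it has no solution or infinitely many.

Row-reduce:
R1 ← R1 / (3/5).
R2 ← R2 + 1/4·R1.
R3 ← R3 − 9/20·R1.
R2 ← R2 / (7/36).
R1 ← R1 + 5/9·R2.
R3 ← R3 − 7/12·R2.
Row 3 reduces to 0 = 1/2, a contradiction. The system is inconsistent.

no solution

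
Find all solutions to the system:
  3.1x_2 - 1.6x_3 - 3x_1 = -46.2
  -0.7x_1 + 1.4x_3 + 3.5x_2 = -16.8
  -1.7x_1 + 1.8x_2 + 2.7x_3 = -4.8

Row-reduce the augmented matrix:
R1 ← R1 / (-3).
R2 ← R2 + 7/10·R1.
R3 ← R3 + 17/10·R1.
R2 ← R2 / (833/300).
R1 ← R1 + 31/30·R2.
R3 ← R3 − 13/300·R2.
R3 ← R3 / (4259/1190).
R1 ← R1 − 142/119·R3.
R2 ← R2 − 76/119·R3.
Reading off the reduced rows gives x_1 = 6, x_2 = -6, x_3 = 6.

x_1 = 6, x_2 = -6, x_3 = 6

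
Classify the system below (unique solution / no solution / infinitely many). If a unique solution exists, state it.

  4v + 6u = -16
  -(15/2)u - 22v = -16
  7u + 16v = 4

no solution

Row-reduce:
R1 ← R1 / (6).
R2 ← R2 + 15/2·R1.
R3 ← R3 − 7·R1.
R2 ← R2 / (-17).
R1 ← R1 − 2/3·R2.
R3 ← R3 − 34/3·R2.
Row 3 reduces to 0 = -4/3, a contradiction. The system is inconsistent.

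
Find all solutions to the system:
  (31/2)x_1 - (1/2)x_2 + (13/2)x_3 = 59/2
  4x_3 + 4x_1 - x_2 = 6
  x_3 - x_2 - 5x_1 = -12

Row-reduce:
R1 ← R1 / (31/2).
R2 ← R2 − 4·R1.
R3 ← R3 + 5·R1.
R2 ← R2 / (-27/31).
R1 ← R1 + 1/31·R2.
R3 ← R3 + 36/31·R2.
Row 3 reduces to 0 = -1/3, a contradiction. The system is inconsistent.

no solution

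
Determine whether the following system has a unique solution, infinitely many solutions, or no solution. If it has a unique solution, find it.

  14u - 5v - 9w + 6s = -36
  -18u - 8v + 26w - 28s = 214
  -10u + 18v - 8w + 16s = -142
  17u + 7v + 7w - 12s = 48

infinitely many solutions

Row-reduce:
R1 ← R1 / (14).
R2 ← R2 + 18·R1.
R3 ← R3 + 10·R1.
R4 ← R4 − 17·R1.
R2 ← R2 / (-101/7).
R1 ← R1 + 5/14·R2.
R3 ← R3 − 101/7·R2.
R4 ← R4 − 183/14·R2.
Swap R3 and R4.
R3 ← R3 / (31).
R1 ← R1 + 1·R3.
R2 ← R2 + 1·R3.
Rank is 3 with 4 unknowns, leaving s free.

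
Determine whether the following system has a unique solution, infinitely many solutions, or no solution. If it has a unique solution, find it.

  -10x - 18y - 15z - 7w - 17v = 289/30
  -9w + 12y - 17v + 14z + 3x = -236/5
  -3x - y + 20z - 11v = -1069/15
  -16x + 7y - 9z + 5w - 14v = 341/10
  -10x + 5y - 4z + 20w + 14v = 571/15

x = -3, y = 5/3, z = -5/2, w = -7/3, v = 13/5

Row-reduce the augmented matrix:
R1 ← R1 / (-10).
R2 ← R2 − 3·R1.
R3 ← R3 + 3·R1.
R4 ← R4 + 16·R1.
R5 ← R5 + 10·R1.
R2 ← R2 / (33/5).
R1 ← R1 − 9/5·R2.
R3 ← R3 − 22/5·R2.
R4 ← R4 − 179/5·R2.
R5 ← R5 − 23·R2.
R3 ← R3 / (109/6).
R1 ← R1 + 12/11·R3.
R2 ← R2 − 95/66·R3.
R4 ← R4 + 2411/66·R3.
R5 ← R5 + 1459/66·R3.
R4 ← R4 / (114519/1199).
R1 ← R1 − 5153/1199·R4.
R2 ← R2 + 2919/1199·R4.
R3 ← R3 − 57/109·R4.
R5 ← R5 − 92613/1199·R4.
R5 ← R5 / (-122949/38173).
R1 ← R1 − 56132/38173·R5.
R2 ← R2 + 7773/38173·R5.
R3 ← R3 + 12964/38173·R5.
R4 ← R4 − 60285/38173·R5.
Reading off the reduced rows gives x = -3, y = 5/3, z = -5/2, w = -7/3, v = 13/5.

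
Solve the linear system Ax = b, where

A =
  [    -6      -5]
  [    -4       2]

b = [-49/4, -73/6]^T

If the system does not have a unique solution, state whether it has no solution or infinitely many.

x_1 = 8/3, x_2 = -3/4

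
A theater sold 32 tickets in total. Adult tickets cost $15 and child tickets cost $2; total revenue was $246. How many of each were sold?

adult tickets: 14, child tickets: 18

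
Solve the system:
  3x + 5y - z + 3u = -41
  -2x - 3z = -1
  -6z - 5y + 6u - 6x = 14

Row-reduce:
R1 ← R1 / (3).
R2 ← R2 + 2·R1.
R3 ← R3 + 6·R1.
R2 ← R2 / (10/3).
R1 ← R1 − 5/3·R2.
R3 ← R3 − 5·R2.
R3 ← R3 / (-5/2).
R1 ← R1 − 3/2·R3.
R2 ← R2 + 11/10·R3.
Rank is 3 with 4 unknowns, leaving u free.

infinitely many solutions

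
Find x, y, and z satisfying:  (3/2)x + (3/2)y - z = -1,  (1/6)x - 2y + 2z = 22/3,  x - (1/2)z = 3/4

Row-reduce the augmented matrix:
R1 ← R1 / (3/2).
R2 ← R2 − 1/6·R1.
R3 ← R3 − 1·R1.
R2 ← R2 / (-13/6).
R1 ← R1 − 1·R2.
R3 ← R3 + 1·R2.
R3 ← R3 / (-21/26).
R1 ← R1 − 4/13·R3.
R2 ← R2 + 38/39·R3.
Reading off the reduced rows gives x = 2, y = -1, z = 5/2.

x = 2, y = -1, z = 5/2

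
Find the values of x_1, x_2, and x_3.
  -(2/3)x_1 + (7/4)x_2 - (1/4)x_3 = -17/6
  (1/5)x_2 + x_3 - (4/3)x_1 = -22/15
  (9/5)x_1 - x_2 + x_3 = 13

x_1 = 5, x_2 = 1, x_3 = 5

Row-reduce the augmented matrix:
R1 ← R1 / (-2/3).
R2 ← R2 + 4/3·R1.
R3 ← R3 − 9/5·R1.
R2 ← R2 / (-33/10).
R1 ← R1 + 21/8·R2.
R3 ← R3 − 149/40·R2.
R3 ← R3 / (111/55).
R1 ← R1 + 9/11·R3.
R2 ← R2 + 5/11·R3.
Reading off the reduced rows gives x_1 = 5, x_2 = 1, x_3 = 5.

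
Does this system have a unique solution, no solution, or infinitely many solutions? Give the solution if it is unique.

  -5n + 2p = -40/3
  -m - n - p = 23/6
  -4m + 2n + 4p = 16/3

m = -3, n = 5/3, p = -5/2

Row-reduce the augmented matrix:
Swap R1 and R2.
R1 ← R1 / (-1).
R3 ← R3 + 4·R1.
R2 ← R2 / (-5).
R1 ← R1 − 1·R2.
R3 ← R3 − 6·R2.
R3 ← R3 / (52/5).
R1 ← R1 − 7/5·R3.
R2 ← R2 + 2/5·R3.
Reading off the reduced rows gives m = -3, n = 5/3, p = -5/2.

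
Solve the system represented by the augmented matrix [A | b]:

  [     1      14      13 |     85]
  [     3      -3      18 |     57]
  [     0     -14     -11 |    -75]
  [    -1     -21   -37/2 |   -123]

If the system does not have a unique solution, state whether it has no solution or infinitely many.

Row-reduce:
R2 ← R2 − 3·R1.
R4 ← R4 + 1·R1.
R2 ← R2 / (-45).
R1 ← R1 − 14·R2.
R3 ← R3 + 14·R2.
R4 ← R4 + 7·R2.
R3 ← R3 / (-67/15).
R1 ← R1 − 97/15·R3.
R2 ← R2 − 7/15·R3.
R4 ← R4 + 67/30·R3.
Row 4 reduces to 0 = -1/2, a contradiction. The system is inconsistent.

no solution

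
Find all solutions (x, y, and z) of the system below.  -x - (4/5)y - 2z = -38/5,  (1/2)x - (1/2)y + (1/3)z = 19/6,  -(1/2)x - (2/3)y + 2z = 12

Row-reduce the augmented matrix:
R1 ← R1 / (-1).
R2 ← R2 − 1/2·R1.
R3 ← R3 + 1/2·R1.
R2 ← R2 / (-9/10).
R1 ← R1 − 4/5·R2.
R3 ← R3 + 4/15·R2.
R3 ← R3 / (259/81).
R1 ← R1 − 38/27·R3.
R2 ← R2 − 20/27·R3.
Reading off the reduced rows gives x = 0, y = -3, z = 5.

x = 0, y = -3, z = 5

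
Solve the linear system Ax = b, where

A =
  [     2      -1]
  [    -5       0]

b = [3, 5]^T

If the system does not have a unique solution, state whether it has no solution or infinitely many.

x_1 = -1, x_2 = -5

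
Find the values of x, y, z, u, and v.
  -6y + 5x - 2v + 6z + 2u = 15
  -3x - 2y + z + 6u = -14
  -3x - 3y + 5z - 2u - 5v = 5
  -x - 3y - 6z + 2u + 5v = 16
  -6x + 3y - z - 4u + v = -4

Row-reduce the augmented matrix:
R1 ← R1 / (5).
R2 ← R2 + 3·R1.
R3 ← R3 + 3·R1.
R4 ← R4 + 1·R1.
R5 ← R5 + 6·R1.
R2 ← R2 / (-28/5).
R1 ← R1 + 6/5·R2.
R3 ← R3 + 33/5·R2.
R4 ← R4 + 21/5·R2.
R5 ← R5 + 21/5·R2.
R3 ← R3 / (89/28).
R1 ← R1 − 3/14·R3.
R2 ← R2 + 23/28·R3.
R4 ← R4 + 33/4·R3.
R5 ← R5 − 11/4·R3.
R4 ← R4 / (-2412/89).
R1 ← R1 + 46/89·R4.
R2 ← R2 + 328/89·R4.
R3 ← R3 + 260/89·R4.
R5 ← R5 − 92/89·R4.
R5 ← R5 / (2036/603).
R1 ← R1 − 188/603·R5.
R2 ← R2 + 49/603·R5.
R3 ← R3 + 458/603·R5.
R4 ← R4 − 154/603·R5.
Reading off the reduced rows gives x = 1, y = -4, z = -1, u = -3, v = 1.

x = 1, y = -4, z = -1, u = -3, v = 1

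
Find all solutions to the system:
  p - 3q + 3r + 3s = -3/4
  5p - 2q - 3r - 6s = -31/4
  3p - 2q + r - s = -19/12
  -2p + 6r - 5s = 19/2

p = 1/4, q = 2, r = 5/3, s = 0

Row-reduce the augmented matrix:
R2 ← R2 − 5·R1.
R3 ← R3 − 3·R1.
R4 ← R4 + 2·R1.
R2 ← R2 / (13).
R1 ← R1 + 3·R2.
R3 ← R3 − 7·R2.
R4 ← R4 + 6·R2.
R3 ← R3 / (22/13).
R1 ← R1 + 15/13·R3.
R2 ← R2 + 18/13·R3.
R4 ← R4 − 48/13·R3.
R4 ← R4 / (-127/11).
R1 ← R1 + 21/22·R4.
R2 ← R2 + 6/11·R4.
R3 ← R3 − 17/22·R4.
Reading off the reduced rows gives p = 1/4, q = 2, r = 5/3, s = 0.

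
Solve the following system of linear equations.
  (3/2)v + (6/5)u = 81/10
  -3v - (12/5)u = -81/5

Row-reduce:
R1 ← R1 / (6/5).
R2 ← R2 + 12/5·R1.
Rank is 1 with 2 unknowns, leaving v free.

infinitely many solutions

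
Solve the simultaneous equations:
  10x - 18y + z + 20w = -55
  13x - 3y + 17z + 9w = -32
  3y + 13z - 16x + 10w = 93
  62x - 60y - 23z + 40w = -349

Row-reduce:
R1 ← R1 / (10).
R2 ← R2 − 13·R1.
R3 ← R3 + 16·R1.
R4 ← R4 − 62·R1.
R2 ← R2 / (102/5).
R1 ← R1 + 9/5·R2.
R3 ← R3 + 129/5·R2.
R4 ← R4 − 258/5·R2.
R3 ← R3 / (2343/68).
R1 ← R1 − 101/68·R3.
R2 ← R2 − 157/204·R3.
R4 ← R4 + 2343/34·R3.
Row 4 reduces to 0 = 2, a contradiction. The system is inconsistent.

no solution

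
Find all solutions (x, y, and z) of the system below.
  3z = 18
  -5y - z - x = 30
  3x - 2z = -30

Row-reduce the augmented matrix:
Swap R1 and R2.
R1 ← R1 / (-1).
R3 ← R3 − 3·R1.
Swap R2 and R3.
R2 ← R2 / (-15).
R1 ← R1 − 5·R2.
R3 ← R3 / (3).
R1 ← R1 + 2/3·R3.
R2 ← R2 − 1/3·R3.
Reading off the reduced rows gives x = -6, y = -6, z = 6.

x = -6, y = -6, z = 6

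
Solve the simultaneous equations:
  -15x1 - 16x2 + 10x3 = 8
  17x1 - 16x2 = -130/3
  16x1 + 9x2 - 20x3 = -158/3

Row-reduce the augmented matrix:
R1 ← R1 / (-15).
R2 ← R2 − 17·R1.
R3 ← R3 − 16·R1.
R2 ← R2 / (-512/15).
R1 ← R1 − 16/15·R2.
R3 ← R3 + 121/15·R2.
R3 ← R3 / (-3075/256).
R1 ← R1 + 5/16·R3.
R2 ← R2 + 85/256·R3.
Reading off the reduced rows gives x1 = -2/3, x2 = 2, x3 = 3.

x1 = -2/3, x2 = 2, x3 = 3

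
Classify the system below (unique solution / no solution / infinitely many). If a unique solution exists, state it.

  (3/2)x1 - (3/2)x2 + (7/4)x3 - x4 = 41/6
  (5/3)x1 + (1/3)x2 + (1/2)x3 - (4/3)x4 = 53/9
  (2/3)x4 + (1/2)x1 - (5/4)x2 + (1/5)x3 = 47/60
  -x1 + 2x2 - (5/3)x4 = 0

Row-reduce the augmented matrix:
R1 ← R1 / (3/2).
R2 ← R2 − 5/3·R1.
R3 ← R3 − 1/2·R1.
R4 ← R4 + 1·R1.
R2 ← R2 / (2).
R1 ← R1 + 1·R2.
R3 ← R3 + 3/4·R2.
R4 ← R4 − 1·R2.
R3 ← R3 / (-37/40).
R1 ← R1 − 4/9·R3.
R2 ← R2 + 13/18·R3.
R4 ← R4 − 17/9·R3.
R4 ← R4 / (-350/999).
R1 ← R1 + 337/999·R4.
R2 ← R2 + 826/999·R4.
R3 ← R3 + 110/111·R4.
Reading off the reduced rows gives x1 = 5/3, x2 = -5/3, x3 = -2/3, x4 = -3.

x1 = 5/3, x2 = -5/3, x3 = -2/3, x4 = -3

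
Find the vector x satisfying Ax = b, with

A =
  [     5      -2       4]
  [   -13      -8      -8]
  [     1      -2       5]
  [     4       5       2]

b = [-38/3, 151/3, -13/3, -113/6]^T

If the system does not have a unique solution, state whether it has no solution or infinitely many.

Row-reduce the augmented matrix:
R1 ← R1 / (5).
R2 ← R2 + 13·R1.
R3 ← R3 − 1·R1.
R4 ← R4 − 4·R1.
R2 ← R2 / (-66/5).
R1 ← R1 + 2/5·R2.
R3 ← R3 + 8/5·R2.
R4 ← R4 − 33/5·R2.
R3 ← R3 / (43/11).
R1 ← R1 − 8/11·R3.
R2 ← R2 + 2/11·R3.
R4 reduces to 0 = 0, so the extra equation is consistent.
Reading off the reduced rows gives x_1 = -7/3, x_2 = -3/2, x_3 = -1.

x_1 = -7/3, x_2 = -3/2, x_3 = -1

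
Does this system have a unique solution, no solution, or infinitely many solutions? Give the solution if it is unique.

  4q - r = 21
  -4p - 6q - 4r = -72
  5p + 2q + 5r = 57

Row-reduce the augmented matrix:
Swap R1 and R2.
R1 ← R1 / (-4).
R3 ← R3 − 5·R1.
R2 ← R2 / (4).
R1 ← R1 − 3/2·R2.
R3 ← R3 + 11/2·R2.
R3 ← R3 / (-11/8).
R1 ← R1 − 11/8·R3.
R2 ← R2 + 1/4·R3.
Reading off the reduced rows gives p = 6, q = 6, r = 3.

p = 6, q = 6, r = 3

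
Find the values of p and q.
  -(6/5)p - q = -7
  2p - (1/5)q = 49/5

Row-reduce the augmented matrix:
R1 ← R1 / (-6/5).
R2 ← R2 − 2·R1.
R2 ← R2 / (-28/15).
R1 ← R1 − 5/6·R2.
Reading off the reduced rows gives p = 5, q = 1.

p = 5, q = 1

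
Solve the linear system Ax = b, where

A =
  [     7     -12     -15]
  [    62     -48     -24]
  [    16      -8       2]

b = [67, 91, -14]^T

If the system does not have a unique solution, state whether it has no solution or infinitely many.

no solution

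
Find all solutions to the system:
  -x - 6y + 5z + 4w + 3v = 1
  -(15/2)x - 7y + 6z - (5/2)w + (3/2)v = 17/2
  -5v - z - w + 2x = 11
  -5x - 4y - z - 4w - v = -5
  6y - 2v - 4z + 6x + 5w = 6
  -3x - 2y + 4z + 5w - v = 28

Row-reduce:
R1 ← R1 / (-1).
R2 ← R2 + 15/2·R1.
R3 ← R3 − 2·R1.
R4 ← R4 + 5·R1.
R5 ← R5 − 6·R1.
R6 ← R6 + 3·R1.
R2 ← R2 / (38).
R1 ← R1 − 6·R2.
R3 ← R3 + 12·R2.
R4 ← R4 − 26·R2.
R5 ← R5 + 30·R2.
R6 ← R6 − 16·R2.
R3 ← R3 / (-18/19).
R1 ← R1 + 1/38·R3.
R2 ← R2 + 63/76·R3.
R4 ← R4 + 169/38·R3.
R5 ← R5 − 43/38·R3.
R6 ← R6 − 43/19·R3.
R4 ← R4 / (122/9).
R1 ← R1 − 11/9·R4.
R2 ← R2 − 2·R4.
R3 ← R3 − 31/9·R4.
R5 ← R5 + 5/9·R4.
R6 ← R6 + 10/9·R4.
R5 ← R5 / (-3069/488).
R1 ← R1 + 861/488·R5.
R2 ← R2 − 349/488·R5.
R3 ← R3 + 175/488·R5.
R4 ← R4 − 893/488·R5.
R6 ← R6 + 3069/244·R5.
Row 6 reduces to 0 = -1, a contradiction. The system is inconsistent.

no solution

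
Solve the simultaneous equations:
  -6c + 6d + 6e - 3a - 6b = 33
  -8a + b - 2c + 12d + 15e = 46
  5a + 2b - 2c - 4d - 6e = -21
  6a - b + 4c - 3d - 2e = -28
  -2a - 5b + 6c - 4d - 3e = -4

Row-reduce:
R1 ← R1 / (-3).
R2 ← R2 + 8·R1.
R3 ← R3 − 5·R1.
R4 ← R4 − 6·R1.
R5 ← R5 + 2·R1.
R2 ← R2 / (17).
R1 ← R1 − 2·R2.
R3 ← R3 + 8·R2.
R4 ← R4 + 13·R2.
R5 ← R5 + 1·R2.
R3 ← R3 / (-92/17).
R1 ← R1 − 6/17·R3.
R2 ← R2 − 14/17·R3.
R4 ← R4 − 46/17·R3.
R5 ← R5 − 184/17·R3.
R4 ← R4 / (8).
R1 ← R1 + 29/23·R4.
R2 ← R2 − 9/23·R4.
R3 ← R3 + 35/46·R4.
Rank is 4 with 5 unknowns, leaving e free.

infinitely many solutions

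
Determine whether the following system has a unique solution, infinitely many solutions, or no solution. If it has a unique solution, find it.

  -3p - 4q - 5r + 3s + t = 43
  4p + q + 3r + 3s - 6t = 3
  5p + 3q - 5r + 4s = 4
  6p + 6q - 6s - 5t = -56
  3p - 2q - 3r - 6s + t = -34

p = -4, q = -2, r = -2, s = 5, t = -2

Row-reduce the augmented matrix:
R1 ← R1 / (-3).
R2 ← R2 − 4·R1.
R3 ← R3 − 5·R1.
R4 ← R4 − 6·R1.
R5 ← R5 − 3·R1.
R2 ← R2 / (-13/3).
R1 ← R1 − 4/3·R2.
R3 ← R3 + 11/3·R2.
R4 ← R4 + 2·R2.
R5 ← R5 + 6·R2.
R3 ← R3 / (-133/13).
R1 ← R1 − 7/13·R3.
R2 ← R2 − 11/13·R3.
R4 ← R4 + 108/13·R3.
R5 ← R5 + 38/13·R3.
R4 ← R4 / (-762/133).
R1 ← R1 − 25/19·R4.
R2 ← R2 + 181/133·R4.
R3 ← R3 + 40/133·R4.
R5 ← R5 + 95/7·R4.
R5 ← R5 / (14983/762).
R1 ← R1 + 2069/762·R5.
R2 ← R2 − 2153/762·R5.
R3 ← R3 + 101/381·R5.
R4 ← R4 − 719/762·R5.
Reading off the reduced rows gives p = -4, q = -2, r = -2, s = 5, t = -2.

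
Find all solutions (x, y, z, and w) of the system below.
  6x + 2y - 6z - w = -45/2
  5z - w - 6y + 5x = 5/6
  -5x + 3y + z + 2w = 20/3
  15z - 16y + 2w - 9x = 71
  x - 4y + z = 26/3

x = -3, y = -3, z = -1/3, w = 1/2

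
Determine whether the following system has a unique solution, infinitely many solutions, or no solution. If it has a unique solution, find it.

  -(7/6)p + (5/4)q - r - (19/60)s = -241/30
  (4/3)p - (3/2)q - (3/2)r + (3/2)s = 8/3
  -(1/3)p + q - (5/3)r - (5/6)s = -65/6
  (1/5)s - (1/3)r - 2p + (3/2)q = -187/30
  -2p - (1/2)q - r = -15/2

no solution

Row-reduce:
R1 ← R1 / (-7/6).
R2 ← R2 − 4/3·R1.
R3 ← R3 + 1/3·R1.
R4 ← R4 + 2·R1.
R5 ← R5 + 2·R1.
R2 ← R2 / (-1/14).
R1 ← R1 + 15/14·R2.
R3 ← R3 − 9/14·R2.
R4 ← R4 + 9/14·R2.
R5 ← R5 + 37/14·R2.
R3 ← R3 / (-151/6).
R1 ← R1 − 81/2·R3.
R2 ← R2 − 37·R3.
R4 ← R4 − 151/6·R3.
R5 ← R5 − 197/2·R3.
Swap R4 and R5.
R4 ← R4 / (-9931/2265).
R1 ← R1 + 2283/1510·R4.
R2 ← R2 + 4454/2265·R4.
R3 ← R3 + 57/151·R4.
Row 5 reduces to 0 = -1, a contradiction. The system is inconsistent.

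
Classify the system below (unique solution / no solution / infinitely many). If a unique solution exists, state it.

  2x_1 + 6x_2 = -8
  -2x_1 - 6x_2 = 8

Row-reduce:
R1 ← R1 / (2).
R2 ← R2 + 2·R1.
Rank is 1 with 2 unknowns, leaving x_2 free.

infinitely many solutions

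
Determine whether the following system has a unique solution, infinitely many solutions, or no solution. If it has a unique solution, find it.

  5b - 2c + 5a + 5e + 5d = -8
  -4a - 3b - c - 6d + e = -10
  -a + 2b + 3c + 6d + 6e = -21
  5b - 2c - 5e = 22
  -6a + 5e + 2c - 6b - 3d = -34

a = 3, b = 3, c = 4, d = -3, e = -3

Row-reduce the augmented matrix:
R1 ← R1 / (5).
R2 ← R2 + 4·R1.
R3 ← R3 + 1·R1.
R5 ← R5 + 6·R1.
R1 ← R1 − 1·R2.
R3 ← R3 − 3·R2.
R4 ← R4 − 5·R2.
R3 ← R3 / (52/5).
R1 ← R1 − 11/5·R3.
R2 ← R2 + 13/5·R3.
R4 ← R4 − 11·R3.
R5 ← R5 + 2/5·R3.
R4 ← R4 / (-15/4).
R1 ← R1 − 1/4·R4.
R2 ← R2 − 5/4·R4.
R3 ← R3 − 5/4·R4.
R5 ← R5 − 7/2·R4.
R5 ← R5 / (-367/39).
R1 ← R1 + 146/39·R5.
R2 ← R2 + 163/39·R5.
R3 ← R3 + 310/39·R5.
R4 ← R4 − 224/39·R5.
Reading off the reduced rows gives a = 3, b = 3, c = 4, d = -3, e = -3.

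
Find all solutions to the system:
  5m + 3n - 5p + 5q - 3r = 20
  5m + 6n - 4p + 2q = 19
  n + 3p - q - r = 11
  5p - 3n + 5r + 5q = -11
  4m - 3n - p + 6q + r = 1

m = 3, n = 2, p = 2, q = 0, r = -3

Row-reduce the augmented matrix:
R1 ← R1 / (5).
R2 ← R2 − 5·R1.
R5 ← R5 − 4·R1.
R2 ← R2 / (3).
R1 ← R1 − 3/5·R2.
R3 ← R3 − 1·R2.
R4 ← R4 + 3·R2.
R5 ← R5 + 27/5·R2.
R3 ← R3 / (8/3).
R1 ← R1 + 6/5·R3.
R2 ← R2 − 1/3·R3.
R4 ← R4 − 6·R3.
R5 ← R5 − 24/5·R3.
R4 ← R4 / (2).
R1 ← R1 − 8/5·R4.
R2 ← R2 + 1·R4.
R5 ← R5 + 17/5·R4.
R5 ← R5 / (673/20).
R1 ← R1 + 121/10·R5.
R2 ← R2 − 15/2·R5.
R3 ← R3 + 3/4·R5.
R4 ← R4 − 25/4·R5.
Reading off the reduced rows gives m = 3, n = 2, p = 2, q = 0, r = -3.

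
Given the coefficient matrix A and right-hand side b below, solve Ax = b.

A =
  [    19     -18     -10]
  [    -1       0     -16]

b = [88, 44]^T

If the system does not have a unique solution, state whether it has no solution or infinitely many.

Row-reduce:
R1 ← R1 / (19).
R2 ← R2 + 1·R1.
R2 ← R2 / (-18/19).
R1 ← R1 + 18/19·R2.
Rank is 2 with 3 unknowns, leaving x_3 free.

infinitely many solutions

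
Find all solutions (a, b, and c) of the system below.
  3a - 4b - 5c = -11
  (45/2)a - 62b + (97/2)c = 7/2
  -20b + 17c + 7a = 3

Row-reduce:
R1 ← R1 / (3).
R2 ← R2 − 45/2·R1.
R3 ← R3 − 7·R1.
R2 ← R2 / (-32).
R1 ← R1 + 4/3·R2.
R3 ← R3 + 32/3·R2.
Rank is 2 with 3 unknowns, leaving c free.

infinitely many solutions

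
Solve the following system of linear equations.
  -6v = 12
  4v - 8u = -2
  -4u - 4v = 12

no solution

Row-reduce:
Swap R1 and R2.
R1 ← R1 / (-8).
R3 ← R3 + 4·R1.
R2 ← R2 / (-6).
R1 ← R1 + 1/2·R2.
R3 ← R3 + 6·R2.
Row 3 reduces to 0 = 1, a contradiction. The system is inconsistent.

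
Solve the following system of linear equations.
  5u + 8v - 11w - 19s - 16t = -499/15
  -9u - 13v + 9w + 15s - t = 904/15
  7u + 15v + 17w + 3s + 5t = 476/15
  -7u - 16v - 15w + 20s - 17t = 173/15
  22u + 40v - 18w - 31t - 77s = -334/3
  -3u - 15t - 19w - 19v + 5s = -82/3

u = -8/3, v = 1/3, w = 3, s = 4/5, t = -8/5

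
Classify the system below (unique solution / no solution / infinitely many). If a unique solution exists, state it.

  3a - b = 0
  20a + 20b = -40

a = -1/2, b = -3/2

Row-reduce the augmented matrix:
R1 ← R1 / (3).
R2 ← R2 − 20·R1.
R2 ← R2 / (80/3).
R1 ← R1 + 1/3·R2.
Reading off the reduced rows gives a = -1/2, b = -3/2.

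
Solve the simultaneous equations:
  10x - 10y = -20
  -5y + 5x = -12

Row-reduce:
R1 ← R1 / (10).
R2 ← R2 − 5·R1.
Row 2 reduces to 0 = -2, a contradiction. The system is inconsistent.

no solution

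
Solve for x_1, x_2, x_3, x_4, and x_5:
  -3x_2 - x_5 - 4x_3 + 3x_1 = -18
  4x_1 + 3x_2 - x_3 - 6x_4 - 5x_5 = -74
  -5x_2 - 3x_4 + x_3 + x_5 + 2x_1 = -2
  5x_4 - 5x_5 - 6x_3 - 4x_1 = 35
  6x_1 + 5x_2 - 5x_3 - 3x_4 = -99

x_1 = -6, x_2 = -5, x_3 = 4, x_4 = 6, x_5 = -1

Row-reduce the augmented matrix:
R1 ← R1 / (3).
R2 ← R2 − 4·R1.
R3 ← R3 − 2·R1.
R4 ← R4 + 4·R1.
R5 ← R5 − 6·R1.
R2 ← R2 / (7).
R1 ← R1 + 1·R2.
R3 ← R3 + 3·R2.
R4 ← R4 + 4·R2.
R5 ← R5 − 11·R2.
R3 ← R3 / (116/21).
R1 ← R1 + 5/7·R3.
R2 ← R2 − 13/21·R3.
R4 ← R4 + 62/7·R3.
R5 ← R5 + 80/21·R3.
R4 ← R4 / (-427/58).
R1 ← R1 + 183/116·R4.
R2 ← R2 + 27/116·R4.
R3 ← R3 + 117/116·R4.
R5 ← R5 − 75/29·R4.
R5 ← R5 / (2101/427).
R1 ← R1 − 13/14·R5.
R2 ← R2 + 233/854·R5.
R3 ← R3 − 983/854·R5.
R4 ← R4 − 480/427·R5.
Reading off the reduced rows gives x_1 = -6, x_2 = -5, x_3 = 4, x_4 = 6, x_5 = -1.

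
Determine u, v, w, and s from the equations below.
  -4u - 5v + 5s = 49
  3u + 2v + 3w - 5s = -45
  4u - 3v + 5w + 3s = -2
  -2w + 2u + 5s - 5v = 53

u = -1, v = -6, w = -5, s = 3

Row-reduce the augmented matrix:
R1 ← R1 / (-4).
R2 ← R2 − 3·R1.
R3 ← R3 − 4·R1.
R4 ← R4 − 2·R1.
R2 ← R2 / (-7/4).
R1 ← R1 − 5/4·R2.
R3 ← R3 + 8·R2.
R4 ← R4 + 15/2·R2.
R3 ← R3 / (-61/7).
R1 ← R1 − 15/7·R3.
R2 ← R2 + 12/7·R3.
R4 ← R4 + 104/7·R3.
R4 ← R4 / (-642/61).
R1 ← R1 − 75/61·R4.
R2 ← R2 + 121/61·R4.
R3 ← R3 + 96/61·R4.
Reading off the reduced rows gives u = -1, v = -6, w = -5, s = 3.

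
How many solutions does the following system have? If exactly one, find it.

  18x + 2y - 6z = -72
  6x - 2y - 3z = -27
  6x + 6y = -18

Row-reduce:
R1 ← R1 / (18).
R2 ← R2 − 6·R1.
R3 ← R3 − 6·R1.
R2 ← R2 / (-8/3).
R1 ← R1 − 1/9·R2.
R3 ← R3 − 16/3·R2.
Rank is 2 with 3 unknowns, leaving z free.

infinitely many solutions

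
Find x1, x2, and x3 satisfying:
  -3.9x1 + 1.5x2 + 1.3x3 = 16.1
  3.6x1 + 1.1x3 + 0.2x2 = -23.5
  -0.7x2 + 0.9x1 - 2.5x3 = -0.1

x1 = -6, x2 = -4, x3 = -1

Row-reduce the augmented matrix:
R1 ← R1 / (-39/10).
R2 ← R2 − 18/5·R1.
R3 ← R3 − 9/10·R1.
R2 ← R2 / (103/65).
R1 ← R1 + 5/13·R2.
R3 ← R3 + 23/65·R2.
R3 ← R3 / (-1737/1030).
R1 ← R1 − 139/618·R3.
R2 ← R2 − 299/206·R3.
Reading off the reduced rows gives x1 = -6, x2 = -4, x3 = -1.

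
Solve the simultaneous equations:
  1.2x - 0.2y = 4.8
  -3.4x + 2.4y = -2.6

x = 5, y = 6

Row-reduce the augmented matrix:
R1 ← R1 / (6/5).
R2 ← R2 + 17/5·R1.
R2 ← R2 / (11/6).
R1 ← R1 + 1/6·R2.
Reading off the reduced rows gives x = 5, y = 6.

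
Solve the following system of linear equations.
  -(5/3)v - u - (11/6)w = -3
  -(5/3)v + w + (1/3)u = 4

Row-reduce:
R1 ← R1 / (-1).
R2 ← R2 − 1/3·R1.
R2 ← R2 / (-20/9).
R1 ← R1 − 5/3·R2.
Rank is 2 with 3 unknowns, leaving w free.

infinitely many solutions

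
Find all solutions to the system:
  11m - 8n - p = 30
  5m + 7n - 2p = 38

infinitely many solutions

Row-reduce:
R1 ← R1 / (11).
R2 ← R2 − 5·R1.
R2 ← R2 / (117/11).
R1 ← R1 + 8/11·R2.
Rank is 2 with 3 unknowns, leaving p free.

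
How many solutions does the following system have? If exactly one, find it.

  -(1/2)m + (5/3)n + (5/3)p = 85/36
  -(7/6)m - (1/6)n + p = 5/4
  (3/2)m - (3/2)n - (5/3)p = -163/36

m = -5/2, n = 2, p = -4/3

Row-reduce the augmented matrix:
R1 ← R1 / (-1/2).
R2 ← R2 + 7/6·R1.
R3 ← R3 − 3/2·R1.
R2 ← R2 / (-73/18).
R1 ← R1 + 10/3·R2.
R3 ← R3 − 7/2·R2.
R3 ← R3 / (184/219).
R1 ← R1 + 70/73·R3.
R2 ← R2 − 52/73·R3.
Reading off the reduced rows gives m = -5/2, n = 2, p = -4/3.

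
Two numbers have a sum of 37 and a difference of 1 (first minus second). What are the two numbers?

Let x = first number, y = second number.
  x + y = 37
  x - y = 1
From equation 1: x = 37 − y.
Substitute into equation 2 and solve: y = 18.
Then x = 19.

first number: 19, second number: 18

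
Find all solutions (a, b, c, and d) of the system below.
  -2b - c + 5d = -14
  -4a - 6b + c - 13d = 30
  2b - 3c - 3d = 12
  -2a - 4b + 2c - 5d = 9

Row-reduce:
Swap R1 and R2.
R1 ← R1 / (-4).
R4 ← R4 + 2·R1.
R2 ← R2 / (-2).
R1 ← R1 − 3/2·R2.
R3 ← R3 − 2·R2.
R4 ← R4 + 1·R2.
R3 ← R3 / (-4).
R1 ← R1 + 1·R3.
R2 ← R2 − 1/2·R3.
R4 ← R4 − 2·R3.
Rank is 3 with 4 unknowns, leaving d free.

infinitely many solutions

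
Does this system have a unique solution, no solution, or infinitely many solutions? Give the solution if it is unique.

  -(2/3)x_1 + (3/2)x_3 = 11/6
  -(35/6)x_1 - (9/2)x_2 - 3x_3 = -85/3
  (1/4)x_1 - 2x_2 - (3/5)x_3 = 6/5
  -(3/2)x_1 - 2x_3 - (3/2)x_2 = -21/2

Row-reduce:
R1 ← R1 / (-2/3).
R2 ← R2 + 35/6·R1.
R3 ← R3 − 1/4·R1.
R4 ← R4 + 3/2·R1.
R2 ← R2 / (-9/2).
R3 ← R3 + 2·R2.
R4 ← R4 + 3/2·R2.
R3 ← R3 / (1711/240).
R1 ← R1 + 9/4·R3.
R2 ← R2 − 43/12·R3.
Row 4 reduces to 0 = 1/6, a contradiction. The system is inconsistent.

no solution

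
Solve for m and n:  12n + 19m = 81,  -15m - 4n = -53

m = 3, n = 2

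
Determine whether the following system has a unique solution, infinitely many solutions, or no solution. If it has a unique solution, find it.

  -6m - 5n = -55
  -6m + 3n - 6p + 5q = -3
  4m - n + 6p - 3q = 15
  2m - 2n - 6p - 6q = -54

Row-reduce the augmented matrix:
R1 ← R1 / (-6).
R2 ← R2 + 6·R1.
R3 ← R3 − 4·R1.
R4 ← R4 − 2·R1.
R2 ← R2 / (8).
R1 ← R1 − 5/6·R2.
R3 ← R3 + 13/3·R2.
R4 ← R4 + 11/3·R2.
R3 ← R3 / (11/4).
R1 ← R1 − 5/8·R3.
R2 ← R2 + 3/4·R3.
R4 ← R4 + 35/4·R3.
R4 ← R4 / (-51/11).
R1 ← R1 + 5/11·R4.
R2 ← R2 − 6/11·R4.
R3 ← R3 + 7/66·R4.
Reading off the reduced rows gives m = 5, n = 5, p = 3, q = 6.

m = 5, n = 5, p = 3, q = 6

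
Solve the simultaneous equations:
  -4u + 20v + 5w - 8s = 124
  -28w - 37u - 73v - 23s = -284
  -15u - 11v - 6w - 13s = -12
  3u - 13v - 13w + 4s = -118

Row-reduce:
R1 ← R1 / (-4).
R2 ← R2 + 37·R1.
R3 ← R3 + 15·R1.
R4 ← R4 − 3·R1.
R2 ← R2 / (-258).
R1 ← R1 + 5·R2.
R3 ← R3 + 86·R2.
R4 ← R4 − 2·R2.
Swap R3 and R4.
R3 ← R3 / (-845/86).
R1 ← R1 − 65/344·R3.
R2 ← R2 − 99/344·R3.
Rank is 3 with 4 unknowns, leaving s free.

infinitely many solutions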